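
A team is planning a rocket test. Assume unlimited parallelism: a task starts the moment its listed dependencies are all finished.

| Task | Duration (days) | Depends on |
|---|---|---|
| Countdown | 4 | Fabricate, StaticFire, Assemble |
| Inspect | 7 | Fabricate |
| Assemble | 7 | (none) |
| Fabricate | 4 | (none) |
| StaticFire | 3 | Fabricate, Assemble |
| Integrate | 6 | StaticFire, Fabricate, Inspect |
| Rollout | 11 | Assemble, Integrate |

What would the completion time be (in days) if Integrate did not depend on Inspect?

27

Before: longest chain Fabricate→Inspect→Integrate→Rollout = 4+7+6+11 = 28, finish 28.
Without Inspect→Integrate, Integrate's earliest start moves from 11 to 10.
New critical path: Assemble→StaticFire→Integrate→Rollout = 7+3+6+11 = 27 ⇒ 27 days.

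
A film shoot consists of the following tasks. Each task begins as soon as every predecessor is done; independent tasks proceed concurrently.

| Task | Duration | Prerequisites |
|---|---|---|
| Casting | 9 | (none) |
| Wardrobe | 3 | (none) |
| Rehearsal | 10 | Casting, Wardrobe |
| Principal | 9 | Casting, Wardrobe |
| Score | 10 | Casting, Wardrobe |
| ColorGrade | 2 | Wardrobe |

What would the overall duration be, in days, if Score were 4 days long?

As given, the longest chain is Casting→Score = 9+10 = 19, so the finish is 19 days.
Score is on the critical path; changing it to 4 makes that path 13 days.
The binding chain switches to Casting→Rehearsal = 9+10 = 19; finish 19 days.

19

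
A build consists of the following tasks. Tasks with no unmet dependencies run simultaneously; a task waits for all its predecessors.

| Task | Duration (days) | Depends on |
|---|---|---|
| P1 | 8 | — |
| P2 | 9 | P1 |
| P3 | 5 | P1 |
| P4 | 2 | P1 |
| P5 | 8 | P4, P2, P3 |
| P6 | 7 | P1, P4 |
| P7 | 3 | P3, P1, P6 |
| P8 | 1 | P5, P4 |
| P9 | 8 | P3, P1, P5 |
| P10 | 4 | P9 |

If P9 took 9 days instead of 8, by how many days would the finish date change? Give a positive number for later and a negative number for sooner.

1

Critical path before the change: P1→P2→P5→P9→P10 = 8+9+8+8+4 = 37 giving 37 days.
P9 lies on that path, so at 9 days the path becomes 38 days.
The critical path is still P1→P2→P5→P9→P10; finish is now 38 days.
Change in finish: 38 − 37 = +1 days.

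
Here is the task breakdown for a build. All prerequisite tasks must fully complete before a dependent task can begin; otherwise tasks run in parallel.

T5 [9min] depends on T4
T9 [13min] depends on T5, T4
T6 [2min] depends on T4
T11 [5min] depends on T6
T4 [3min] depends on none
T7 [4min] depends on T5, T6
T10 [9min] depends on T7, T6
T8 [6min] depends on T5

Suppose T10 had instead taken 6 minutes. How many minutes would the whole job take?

Baseline: T4→T5→T7→T10 = 3+9+4+9 = 25 → 25 minutes.
T10 lies on that path, so at 6 minutes the path becomes 22 minutes.
The binding chain switches to T4→T5→T9 = 3+9+13 = 25; finish 25 minutes.

25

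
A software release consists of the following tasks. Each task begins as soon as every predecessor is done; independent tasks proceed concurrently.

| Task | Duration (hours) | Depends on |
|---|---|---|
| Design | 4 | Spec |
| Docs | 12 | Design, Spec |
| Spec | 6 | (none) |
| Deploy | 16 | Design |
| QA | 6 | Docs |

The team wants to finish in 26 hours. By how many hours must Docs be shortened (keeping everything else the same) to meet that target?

Current finish: 28 hours; target: 26.
Docs is on every critical path, so each hour cut from Docs cuts the finish by one (this holds down to a finish of 26).
Need 28 − 26 = 2 hours off Docs → Docs becomes 10 hours, finish becomes 26.

2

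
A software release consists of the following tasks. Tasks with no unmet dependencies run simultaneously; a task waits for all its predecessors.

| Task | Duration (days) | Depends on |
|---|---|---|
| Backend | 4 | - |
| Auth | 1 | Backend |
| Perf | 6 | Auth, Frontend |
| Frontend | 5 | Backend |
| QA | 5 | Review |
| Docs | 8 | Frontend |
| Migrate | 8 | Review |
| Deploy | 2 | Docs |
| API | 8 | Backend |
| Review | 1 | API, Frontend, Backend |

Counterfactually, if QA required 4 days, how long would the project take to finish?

Baseline: Backend→API→Review→Migrate = 4+8+1+8 = 21 → 21 days.
The longest path through QA is only 18 days, so QA has float 3.
That remains the longest chain; total 21 days.

21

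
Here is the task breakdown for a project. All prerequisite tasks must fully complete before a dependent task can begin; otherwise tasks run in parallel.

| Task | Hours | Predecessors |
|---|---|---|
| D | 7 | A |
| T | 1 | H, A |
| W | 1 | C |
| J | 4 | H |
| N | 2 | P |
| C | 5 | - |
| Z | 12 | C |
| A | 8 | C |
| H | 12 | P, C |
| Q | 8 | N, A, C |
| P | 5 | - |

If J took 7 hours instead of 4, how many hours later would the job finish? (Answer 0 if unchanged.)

3

Baseline: C→H→J = 5+12+4 = 21 → 21 hours.
Since J is critical, the +3 change carries straight to that chain (now 24 hours).
No other chain overtakes it, so the finish is 24 hours.
Change in finish: 24 − 21 = +3 hours.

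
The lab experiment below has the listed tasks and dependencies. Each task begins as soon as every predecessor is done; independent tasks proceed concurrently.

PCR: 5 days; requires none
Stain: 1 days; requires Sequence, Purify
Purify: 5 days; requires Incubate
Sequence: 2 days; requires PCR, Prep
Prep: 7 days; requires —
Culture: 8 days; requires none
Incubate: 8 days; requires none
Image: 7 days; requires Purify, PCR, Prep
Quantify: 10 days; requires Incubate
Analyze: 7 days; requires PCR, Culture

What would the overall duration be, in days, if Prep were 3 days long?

Actual critical path: Incubate→Purify→Image = 8+5+7 = 20 ⇒ 20 days.
Prep is off the critical path — its longest chain is 14 days, giving 6 of slack.
No other chain overtakes it, so the finish is 20 days.

20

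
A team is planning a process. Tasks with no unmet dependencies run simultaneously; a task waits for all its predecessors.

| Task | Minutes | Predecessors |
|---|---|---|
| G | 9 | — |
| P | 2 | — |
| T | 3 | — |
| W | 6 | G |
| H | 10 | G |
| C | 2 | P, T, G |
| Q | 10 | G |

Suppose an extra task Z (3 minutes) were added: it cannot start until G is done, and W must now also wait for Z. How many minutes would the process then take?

19

Originally the process takes 19 minutes.
With Z inserted, W now waits for max(G, Z).
New critical path: G→H = 9+10 = 19 ⇒ 19 minutes.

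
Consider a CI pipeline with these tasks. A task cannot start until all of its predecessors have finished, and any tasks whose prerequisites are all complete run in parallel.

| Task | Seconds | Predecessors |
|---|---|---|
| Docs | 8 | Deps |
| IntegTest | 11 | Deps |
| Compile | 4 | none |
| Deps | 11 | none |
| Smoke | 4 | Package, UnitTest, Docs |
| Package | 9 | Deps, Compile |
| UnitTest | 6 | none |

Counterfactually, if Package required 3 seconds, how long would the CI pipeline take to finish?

Actual critical path: Deps→Package→Smoke = 11+9+4 = 24 ⇒ 24 seconds.
Package is on the critical path; changing it to 3 makes that path 18 seconds.
The binding chain switches to Deps→Docs→Smoke = 11+8+4 = 23; finish 23 seconds.

23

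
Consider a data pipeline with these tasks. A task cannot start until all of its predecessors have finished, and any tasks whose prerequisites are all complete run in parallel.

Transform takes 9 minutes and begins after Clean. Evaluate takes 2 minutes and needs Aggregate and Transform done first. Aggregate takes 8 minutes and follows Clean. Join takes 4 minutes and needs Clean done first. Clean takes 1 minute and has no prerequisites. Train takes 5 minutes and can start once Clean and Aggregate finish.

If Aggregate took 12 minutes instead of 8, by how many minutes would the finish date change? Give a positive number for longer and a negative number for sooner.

4

Baseline: Clean→Aggregate→Train = 1+8+5 = 14 → 14 minutes.
Aggregate is on the critical path; changing it to 12 makes that path 18 minutes.
No other chain overtakes it, so the finish is 18 minutes.
Change in finish: 18 − 14 = +4 minutes.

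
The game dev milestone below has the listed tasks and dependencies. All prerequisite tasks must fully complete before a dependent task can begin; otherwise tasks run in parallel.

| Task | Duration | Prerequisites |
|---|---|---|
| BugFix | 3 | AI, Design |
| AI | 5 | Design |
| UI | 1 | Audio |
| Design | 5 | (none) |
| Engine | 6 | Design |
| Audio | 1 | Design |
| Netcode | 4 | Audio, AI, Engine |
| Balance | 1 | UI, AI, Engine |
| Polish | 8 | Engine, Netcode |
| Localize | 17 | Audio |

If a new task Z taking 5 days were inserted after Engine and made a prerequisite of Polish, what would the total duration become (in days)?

24

Originally the job takes 23 days.
With Z inserted, Polish now waits for max(Engine, Netcode, Z).
New critical path: Design→Engine→Z→Polish = 5+6+5+8 = 24 ⇒ 24 days.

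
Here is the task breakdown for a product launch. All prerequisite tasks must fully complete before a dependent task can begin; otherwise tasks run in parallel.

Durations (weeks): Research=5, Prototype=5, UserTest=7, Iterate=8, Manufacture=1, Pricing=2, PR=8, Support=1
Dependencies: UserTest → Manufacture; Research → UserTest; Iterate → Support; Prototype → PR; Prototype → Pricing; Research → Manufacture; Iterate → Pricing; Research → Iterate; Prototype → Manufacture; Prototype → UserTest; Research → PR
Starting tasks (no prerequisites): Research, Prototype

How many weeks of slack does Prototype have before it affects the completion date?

2

The longest chain is Research→Iterate→Pricing = 5+8+2 = 15; overall finish 15 weeks.
Longest path through Prototype: 13 weeks (earliest finish 5, latest finish 7).
So Prototype can slip 7 − 5 = 2 weeks.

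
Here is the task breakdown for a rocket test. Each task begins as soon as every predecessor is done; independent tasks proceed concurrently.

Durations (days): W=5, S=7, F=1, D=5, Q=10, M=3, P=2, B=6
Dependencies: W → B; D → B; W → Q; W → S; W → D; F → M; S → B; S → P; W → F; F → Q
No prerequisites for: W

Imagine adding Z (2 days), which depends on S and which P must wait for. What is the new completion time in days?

18

Originally the schedule takes 18 days.
With Z inserted, P now waits for max(S, Z).
New critical path: W→S→B = 5+7+6 = 18 ⇒ 18 days.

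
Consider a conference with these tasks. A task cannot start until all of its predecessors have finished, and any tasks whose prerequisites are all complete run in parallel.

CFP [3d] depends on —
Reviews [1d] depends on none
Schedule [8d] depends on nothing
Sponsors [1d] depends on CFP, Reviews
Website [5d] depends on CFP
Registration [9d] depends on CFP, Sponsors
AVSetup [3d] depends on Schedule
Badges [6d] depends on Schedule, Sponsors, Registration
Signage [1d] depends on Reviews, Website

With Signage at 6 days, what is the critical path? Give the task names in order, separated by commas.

Actual critical path: CFP→Sponsors→Registration→Badges = 3+1+9+6 = 19 ⇒ 19 days.
The longest path through Signage is only 9 days, so Signage has float 10.
No other chain overtakes it, so the finish is 19 days.

CFP, Sponsors, Registration, Badges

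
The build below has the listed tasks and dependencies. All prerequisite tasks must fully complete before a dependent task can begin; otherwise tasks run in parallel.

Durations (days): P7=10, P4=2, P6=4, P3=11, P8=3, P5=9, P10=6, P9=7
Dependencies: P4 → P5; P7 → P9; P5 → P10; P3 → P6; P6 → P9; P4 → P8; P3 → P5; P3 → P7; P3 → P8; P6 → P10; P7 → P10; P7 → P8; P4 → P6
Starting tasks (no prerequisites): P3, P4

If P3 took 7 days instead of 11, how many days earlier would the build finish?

Baseline: P3→P7→P9 = 11+10+7 = 28 → 28 days.
P3 lies on that path, so at 7 days the path becomes 24 days.
No other chain overtakes it, so the finish is 24 days.
Change in finish: 24 − 28 = -4 days.

4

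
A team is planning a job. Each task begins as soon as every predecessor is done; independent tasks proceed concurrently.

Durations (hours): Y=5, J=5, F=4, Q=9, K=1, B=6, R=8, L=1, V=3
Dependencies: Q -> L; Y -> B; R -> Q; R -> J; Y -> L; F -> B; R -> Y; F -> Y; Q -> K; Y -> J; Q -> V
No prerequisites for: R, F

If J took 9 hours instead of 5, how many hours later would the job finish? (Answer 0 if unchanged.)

Actual critical path: R→Q→V = 8+9+3 = 20 ⇒ 20 hours.
J is off the critical path — its longest chain is 18 hours, giving 2 of slack.
The binding chain switches to R→Y→J = 8+5+9 = 22; finish 22 hours.
Change in finish: 22 − 20 = +2 hours.

2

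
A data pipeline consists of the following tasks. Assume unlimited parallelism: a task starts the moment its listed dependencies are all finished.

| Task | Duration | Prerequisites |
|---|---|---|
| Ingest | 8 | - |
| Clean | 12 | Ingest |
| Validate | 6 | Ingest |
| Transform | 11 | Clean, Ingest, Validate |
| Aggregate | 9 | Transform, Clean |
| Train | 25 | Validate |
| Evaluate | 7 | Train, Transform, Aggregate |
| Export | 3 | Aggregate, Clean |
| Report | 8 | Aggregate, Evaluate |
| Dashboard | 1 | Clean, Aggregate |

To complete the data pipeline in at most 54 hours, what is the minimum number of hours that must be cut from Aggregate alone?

1

Current finish: 55 hours; target: 54.
Aggregate is on every critical path, so each hour cut from Aggregate cuts the finish by one (this holds down to a finish of 54).
Need 55 − 54 = 1 hour off Aggregate → Aggregate becomes 8 hours, finish becomes 54.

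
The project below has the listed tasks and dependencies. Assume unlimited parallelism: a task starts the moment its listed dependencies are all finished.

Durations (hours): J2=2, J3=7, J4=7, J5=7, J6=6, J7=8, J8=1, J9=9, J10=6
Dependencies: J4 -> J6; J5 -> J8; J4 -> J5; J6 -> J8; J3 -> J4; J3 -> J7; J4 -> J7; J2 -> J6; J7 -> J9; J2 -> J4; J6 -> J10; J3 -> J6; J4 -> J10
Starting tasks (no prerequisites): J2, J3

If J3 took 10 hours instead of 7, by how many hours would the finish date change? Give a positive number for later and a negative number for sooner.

3

The binding path is J3→J4→J7→J9 = 7+7+8+9 = 31; finish at 31 hours.
Since J3 is critical, the +3 change carries straight to that chain (now 34 hours).
The critical path is still J3→J4→J7→J9; finish is now 34 hours.
Change in finish: 34 − 31 = +3 hours.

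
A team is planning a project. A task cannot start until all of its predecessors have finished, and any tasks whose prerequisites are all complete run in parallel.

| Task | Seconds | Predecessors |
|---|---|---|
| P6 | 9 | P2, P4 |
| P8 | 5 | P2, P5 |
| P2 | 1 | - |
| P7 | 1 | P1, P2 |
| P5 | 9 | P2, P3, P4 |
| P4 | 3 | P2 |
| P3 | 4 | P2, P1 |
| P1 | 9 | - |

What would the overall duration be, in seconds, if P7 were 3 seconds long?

The binding path is P1→P3→P5→P8 = 9+4+9+5 = 27; finish at 27 seconds.
The longest path through P7 is only 10 seconds, so P7 has float 17.
That remains the longest chain; total 27 seconds.

27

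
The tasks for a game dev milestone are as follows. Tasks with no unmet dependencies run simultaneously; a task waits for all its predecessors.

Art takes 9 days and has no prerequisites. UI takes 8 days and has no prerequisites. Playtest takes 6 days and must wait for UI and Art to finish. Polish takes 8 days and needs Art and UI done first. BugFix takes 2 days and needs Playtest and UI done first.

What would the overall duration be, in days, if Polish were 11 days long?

As given, the longest chain is Art→Polish = 9+8 = 17, so the finish is 17 days.
Since Polish is critical, the +3 change carries straight to that chain (now 20 days).
The critical path is still Art→Polish; finish is now 20 days.

20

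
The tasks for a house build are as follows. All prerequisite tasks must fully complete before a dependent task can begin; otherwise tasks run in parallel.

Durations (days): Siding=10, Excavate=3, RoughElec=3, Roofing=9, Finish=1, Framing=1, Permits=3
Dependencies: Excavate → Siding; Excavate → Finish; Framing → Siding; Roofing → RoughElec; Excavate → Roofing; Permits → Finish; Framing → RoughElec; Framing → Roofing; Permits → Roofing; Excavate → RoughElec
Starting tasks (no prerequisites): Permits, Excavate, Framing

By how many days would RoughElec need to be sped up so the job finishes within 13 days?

2

Current finish: 15 days; target: 13.
RoughElec is on every critical path, so each day cut from RoughElec cuts the finish by one (this holds down to a finish of 13).
Need 15 − 13 = 2 days off RoughElec → RoughElec becomes 1 day, finish becomes 13.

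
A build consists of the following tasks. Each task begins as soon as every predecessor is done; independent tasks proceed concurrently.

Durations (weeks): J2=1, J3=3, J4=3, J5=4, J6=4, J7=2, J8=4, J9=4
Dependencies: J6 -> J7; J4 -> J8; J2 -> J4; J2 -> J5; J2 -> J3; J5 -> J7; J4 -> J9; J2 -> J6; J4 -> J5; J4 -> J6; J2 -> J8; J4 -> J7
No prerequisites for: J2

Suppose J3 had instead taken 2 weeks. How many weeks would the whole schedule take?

10

The binding path is J2→J4→J5→J7 = 1+3+4+2 = 10; finish at 10 weeks.
The longest path through J3 is only 4 weeks, so J3 has float 6.
The critical path is still J2→J4→J5→J7; finish is now 10 weeks.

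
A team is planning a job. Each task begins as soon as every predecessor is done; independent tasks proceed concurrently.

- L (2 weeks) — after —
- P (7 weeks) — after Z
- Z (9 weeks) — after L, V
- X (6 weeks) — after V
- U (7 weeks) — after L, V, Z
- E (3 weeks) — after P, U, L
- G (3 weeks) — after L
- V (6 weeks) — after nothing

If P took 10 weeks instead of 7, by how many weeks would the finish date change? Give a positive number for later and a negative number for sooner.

3

As given, the longest chain is V→Z→P→E = 6+9+7+3 = 25, so the finish is 25 weeks.
Since P is critical, the +3 change carries straight to that chain (now 28 weeks).
That remains the longest chain; total 28 weeks.
Change in finish: 28 − 25 = +3 weeks.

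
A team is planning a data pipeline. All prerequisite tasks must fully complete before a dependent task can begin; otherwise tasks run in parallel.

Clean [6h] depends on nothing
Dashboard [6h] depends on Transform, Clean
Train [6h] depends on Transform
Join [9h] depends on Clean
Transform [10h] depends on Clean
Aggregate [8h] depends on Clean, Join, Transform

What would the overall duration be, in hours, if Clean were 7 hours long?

25

Baseline: Clean→Transform→Aggregate = 6+10+8 = 24 → 24 hours.
Clean is on the critical path; changing it to 7 makes that path 25 hours.
No other chain overtakes it, so the finish is 25 hours.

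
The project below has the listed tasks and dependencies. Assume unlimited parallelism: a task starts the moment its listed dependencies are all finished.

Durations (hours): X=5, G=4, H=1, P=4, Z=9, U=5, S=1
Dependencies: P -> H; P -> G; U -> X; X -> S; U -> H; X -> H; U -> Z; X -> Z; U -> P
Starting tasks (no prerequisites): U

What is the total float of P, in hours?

The longest chain is U→X→Z = 5+5+9 = 19; overall finish 19 hours.
The longest chain containing P totals 13 hours.
Slack of P = 11 − 5 = 6 hours.

6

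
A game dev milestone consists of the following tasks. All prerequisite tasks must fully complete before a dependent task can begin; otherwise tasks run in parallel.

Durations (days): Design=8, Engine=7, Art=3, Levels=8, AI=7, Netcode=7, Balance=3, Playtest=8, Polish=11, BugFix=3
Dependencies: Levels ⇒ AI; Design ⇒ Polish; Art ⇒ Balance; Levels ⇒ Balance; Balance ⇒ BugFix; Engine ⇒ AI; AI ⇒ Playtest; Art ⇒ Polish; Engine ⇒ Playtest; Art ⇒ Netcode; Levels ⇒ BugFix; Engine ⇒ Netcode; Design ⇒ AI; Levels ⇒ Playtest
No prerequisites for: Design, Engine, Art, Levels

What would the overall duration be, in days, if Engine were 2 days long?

Critical path before the change: Design→AI→Playtest = 8+7+8 = 23 giving 23 days.
Engine has 1 day of float (longest path through it is 22).
No other chain overtakes it, so the finish is 23 days.

23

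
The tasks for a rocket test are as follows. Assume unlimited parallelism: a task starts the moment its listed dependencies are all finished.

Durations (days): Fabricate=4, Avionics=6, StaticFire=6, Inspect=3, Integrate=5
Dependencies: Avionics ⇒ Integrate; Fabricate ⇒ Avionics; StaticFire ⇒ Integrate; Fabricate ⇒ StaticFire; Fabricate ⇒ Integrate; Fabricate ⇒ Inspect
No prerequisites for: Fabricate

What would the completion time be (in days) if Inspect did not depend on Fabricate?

With the dependency in place, Fabricate→Avionics→Integrate = 4+6+5 = 15 sets the finish at 15 days.
Without Fabricate→Inspect, Inspect's earliest start moves from 4 to 0.
After: Fabricate→Avionics→Integrate = 4+6+5 = 15 → 15 days.

15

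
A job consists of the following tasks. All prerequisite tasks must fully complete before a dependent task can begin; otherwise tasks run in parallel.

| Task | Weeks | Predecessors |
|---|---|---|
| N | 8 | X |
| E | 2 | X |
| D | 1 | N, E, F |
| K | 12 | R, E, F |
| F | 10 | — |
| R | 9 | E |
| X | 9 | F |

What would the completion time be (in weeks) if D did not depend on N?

42

With the dependency in place, F→X→E→R→K = 10+9+2+9+12 = 42 sets the finish at 42 weeks.
Without N→D, D's earliest start moves from 27 to 21.
After: F→X→E→R→K = 10+9+2+9+12 = 42 → 42 weeks.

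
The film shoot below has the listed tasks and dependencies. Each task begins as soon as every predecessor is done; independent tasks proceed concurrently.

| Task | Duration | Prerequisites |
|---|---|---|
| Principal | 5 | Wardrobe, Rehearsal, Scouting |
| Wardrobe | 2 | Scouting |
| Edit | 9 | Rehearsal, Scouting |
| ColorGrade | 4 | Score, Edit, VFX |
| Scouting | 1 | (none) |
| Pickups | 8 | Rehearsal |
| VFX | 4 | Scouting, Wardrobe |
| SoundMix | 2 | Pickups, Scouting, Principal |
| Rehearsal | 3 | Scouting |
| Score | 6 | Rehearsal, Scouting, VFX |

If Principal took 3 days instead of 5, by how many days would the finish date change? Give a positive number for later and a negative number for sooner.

0

Baseline: Scouting→Wardrobe→VFX→Score→ColorGrade = 1+2+4+6+4 = 17 → 17 days.
The longest path through Principal is only 11 days, so Principal has float 6.
The critical path is still Scouting→Wardrobe→VFX→Score→ColorGrade; finish is now 17 days.
Change in finish: 17 − 17 = +0 days.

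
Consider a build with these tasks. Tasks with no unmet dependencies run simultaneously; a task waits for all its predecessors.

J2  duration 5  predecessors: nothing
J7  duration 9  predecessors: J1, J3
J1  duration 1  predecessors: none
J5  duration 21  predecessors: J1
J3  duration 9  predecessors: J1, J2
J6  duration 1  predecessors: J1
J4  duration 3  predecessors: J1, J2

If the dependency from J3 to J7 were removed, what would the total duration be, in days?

With the dependency in place, J2→J3→J7 = 5+9+9 = 23 sets the finish at 23 days.
Without J3→J7, J7's earliest start moves from 14 to 1.
After: J1→J5 = 1+21 = 22 → 22 days.

22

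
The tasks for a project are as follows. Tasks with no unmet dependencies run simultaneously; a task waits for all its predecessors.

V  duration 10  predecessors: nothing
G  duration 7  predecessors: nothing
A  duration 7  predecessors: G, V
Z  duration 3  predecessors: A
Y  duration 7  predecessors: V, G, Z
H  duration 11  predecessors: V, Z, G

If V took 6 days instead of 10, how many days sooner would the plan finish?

Baseline: V→A→Z→H = 10+7+3+11 = 31 → 31 days.
V lies on that path, so at 6 days the path becomes 27 days.
The binding chain switches to G→A→Z→H = 7+7+3+11 = 28; finish 28 days.
Change in finish: 28 − 31 = -3 days.

3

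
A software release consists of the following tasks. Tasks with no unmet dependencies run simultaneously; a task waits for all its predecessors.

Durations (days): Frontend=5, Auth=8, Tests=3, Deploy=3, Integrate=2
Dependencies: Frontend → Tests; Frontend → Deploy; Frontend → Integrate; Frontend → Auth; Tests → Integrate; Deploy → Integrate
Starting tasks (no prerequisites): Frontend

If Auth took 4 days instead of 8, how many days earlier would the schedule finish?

3

Baseline: Frontend→Auth = 5+8 = 13 → 13 days.
Auth lies on that path, so at 4 days the path becomes 9 days.
Now Frontend→Tests→Integrate = 5+3+2 = 10 is longest, so the finish becomes 10 days.
Change in finish: 10 − 13 = -3 days.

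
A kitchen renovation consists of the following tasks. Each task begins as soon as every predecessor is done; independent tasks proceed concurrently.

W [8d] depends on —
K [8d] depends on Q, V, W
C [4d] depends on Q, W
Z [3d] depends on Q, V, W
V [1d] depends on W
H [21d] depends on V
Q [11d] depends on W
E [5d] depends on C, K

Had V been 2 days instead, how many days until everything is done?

32

Critical path before the change: W→Q→K→E = 8+11+8+5 = 32 giving 32 days.
V has 2 days of float (longest path through it is 30).
The critical path is still W→Q→K→E; finish is now 32 days.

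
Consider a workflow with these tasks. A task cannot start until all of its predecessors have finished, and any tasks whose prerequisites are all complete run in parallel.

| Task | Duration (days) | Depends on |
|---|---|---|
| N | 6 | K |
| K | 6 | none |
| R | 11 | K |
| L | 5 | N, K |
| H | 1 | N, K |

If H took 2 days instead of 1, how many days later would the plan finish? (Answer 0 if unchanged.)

The binding path is K→N→L = 6+6+5 = 17; finish at 17 days.
The longest path through H is only 13 days, so H has float 4.
That remains the longest chain; total 17 days.
Change in finish: 17 − 17 = +0 days.

0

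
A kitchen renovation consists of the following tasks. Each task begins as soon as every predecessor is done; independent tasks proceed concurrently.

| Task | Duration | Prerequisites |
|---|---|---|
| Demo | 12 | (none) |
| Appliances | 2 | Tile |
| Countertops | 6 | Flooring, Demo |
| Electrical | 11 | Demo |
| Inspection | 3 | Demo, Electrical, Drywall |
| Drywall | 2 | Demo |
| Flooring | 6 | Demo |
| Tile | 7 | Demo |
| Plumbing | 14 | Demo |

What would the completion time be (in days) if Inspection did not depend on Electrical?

Before: longest chain Demo→Plumbing = 12+14 = 26, finish 26.
Without Electrical→Inspection, Inspection's earliest start moves from 23 to 14.
The longest chain is now Demo→Plumbing = 12+14 = 26, so the project takes 26 days.

26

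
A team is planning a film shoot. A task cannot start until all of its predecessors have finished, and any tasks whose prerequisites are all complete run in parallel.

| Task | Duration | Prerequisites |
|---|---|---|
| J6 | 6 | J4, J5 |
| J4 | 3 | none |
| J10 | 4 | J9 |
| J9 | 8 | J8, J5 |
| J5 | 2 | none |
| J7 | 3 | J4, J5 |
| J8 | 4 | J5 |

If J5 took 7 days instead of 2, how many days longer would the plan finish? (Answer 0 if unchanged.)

Actual critical path: J5→J8→J9→J10 = 2+4+8+4 = 18 ⇒ 18 days.
J5 is on the critical path; changing it to 7 makes that path 23 days.
The critical path is still J5→J8→J9→J10; finish is now 23 days.
Change in finish: 23 − 18 = +5 days.

5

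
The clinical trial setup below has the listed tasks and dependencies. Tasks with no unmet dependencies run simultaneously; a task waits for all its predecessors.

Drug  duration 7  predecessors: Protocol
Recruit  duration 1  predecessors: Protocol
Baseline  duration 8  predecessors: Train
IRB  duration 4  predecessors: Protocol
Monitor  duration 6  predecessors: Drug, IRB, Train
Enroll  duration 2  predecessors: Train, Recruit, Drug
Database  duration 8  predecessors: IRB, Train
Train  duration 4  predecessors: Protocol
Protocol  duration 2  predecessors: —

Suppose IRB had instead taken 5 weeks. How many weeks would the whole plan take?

15

The binding path is Protocol→Drug→Monitor = 2+7+6 = 15; finish at 15 weeks.
The longest path through IRB is only 14 weeks, so IRB has float 1.
Now Protocol→IRB→Database = 2+5+8 = 15 is longest, so the finish becomes 15 weeks.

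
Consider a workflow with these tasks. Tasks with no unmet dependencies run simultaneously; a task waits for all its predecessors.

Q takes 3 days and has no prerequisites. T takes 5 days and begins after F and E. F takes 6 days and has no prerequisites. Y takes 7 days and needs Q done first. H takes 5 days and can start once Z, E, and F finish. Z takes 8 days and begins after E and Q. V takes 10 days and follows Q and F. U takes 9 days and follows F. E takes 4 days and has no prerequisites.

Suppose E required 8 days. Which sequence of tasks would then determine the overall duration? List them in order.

The binding path is E→Z→H = 4+8+5 = 17; finish at 17 days.
E is on the critical path; changing it to 8 makes that path 21 days.
The critical path is still E→Z→H; finish is now 21 days.

E, Z, H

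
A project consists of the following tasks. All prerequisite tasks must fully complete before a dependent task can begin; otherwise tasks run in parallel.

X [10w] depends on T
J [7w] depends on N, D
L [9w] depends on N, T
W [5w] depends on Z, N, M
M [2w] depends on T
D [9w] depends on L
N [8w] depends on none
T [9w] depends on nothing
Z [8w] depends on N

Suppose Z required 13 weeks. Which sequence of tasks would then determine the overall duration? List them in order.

T, L, D, J

Actual critical path: T→L→D→J = 9+9+9+7 = 34 ⇒ 34 weeks.
Z has 13 weeks of float (longest path through it is 21).
That remains the longest chain; total 34 weeks.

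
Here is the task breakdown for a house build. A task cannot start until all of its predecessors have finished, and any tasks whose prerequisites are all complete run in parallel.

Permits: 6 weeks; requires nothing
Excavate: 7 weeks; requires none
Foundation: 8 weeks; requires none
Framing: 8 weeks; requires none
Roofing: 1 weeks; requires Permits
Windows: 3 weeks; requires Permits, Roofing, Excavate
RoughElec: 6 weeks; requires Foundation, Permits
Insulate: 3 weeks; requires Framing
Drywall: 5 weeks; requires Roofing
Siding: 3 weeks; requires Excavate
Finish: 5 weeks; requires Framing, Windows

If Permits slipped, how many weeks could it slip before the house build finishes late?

Critical path: Permits→Roofing→Windows→Finish = 6+1+3+5 = 15, so the finish is 15 weeks.
Longest path through Permits: 15 weeks (earliest finish 6, latest finish 6).
Float = 15 − 15 = 0.

0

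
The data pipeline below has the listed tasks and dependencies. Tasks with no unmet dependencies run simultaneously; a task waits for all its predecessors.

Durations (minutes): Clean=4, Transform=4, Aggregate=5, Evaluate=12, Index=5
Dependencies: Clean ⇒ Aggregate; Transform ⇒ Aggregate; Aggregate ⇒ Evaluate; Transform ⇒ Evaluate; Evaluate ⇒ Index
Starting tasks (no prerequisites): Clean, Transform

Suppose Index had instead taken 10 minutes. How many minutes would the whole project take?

31

Critical path before the change: Clean→Aggregate→Evaluate→Index = 4+5+12+5 = 26 giving 26 minutes.
Index is on the critical path; changing it to 10 makes that path 31 minutes.
The critical path is still Clean→Aggregate→Evaluate→Index; finish is now 31 minutes.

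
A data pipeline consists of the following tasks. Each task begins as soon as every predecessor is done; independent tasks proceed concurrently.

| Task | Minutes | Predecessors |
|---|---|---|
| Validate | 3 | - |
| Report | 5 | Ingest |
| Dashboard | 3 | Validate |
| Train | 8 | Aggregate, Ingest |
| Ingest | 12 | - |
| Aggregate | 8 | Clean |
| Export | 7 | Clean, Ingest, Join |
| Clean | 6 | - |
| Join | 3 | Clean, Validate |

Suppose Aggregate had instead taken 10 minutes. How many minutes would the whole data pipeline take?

Actual critical path: Clean→Aggregate→Train = 6+8+8 = 22 ⇒ 22 minutes.
Aggregate is on the critical path; changing it to 10 makes that path 24 minutes.
No other chain overtakes it, so the finish is 24 minutes.

24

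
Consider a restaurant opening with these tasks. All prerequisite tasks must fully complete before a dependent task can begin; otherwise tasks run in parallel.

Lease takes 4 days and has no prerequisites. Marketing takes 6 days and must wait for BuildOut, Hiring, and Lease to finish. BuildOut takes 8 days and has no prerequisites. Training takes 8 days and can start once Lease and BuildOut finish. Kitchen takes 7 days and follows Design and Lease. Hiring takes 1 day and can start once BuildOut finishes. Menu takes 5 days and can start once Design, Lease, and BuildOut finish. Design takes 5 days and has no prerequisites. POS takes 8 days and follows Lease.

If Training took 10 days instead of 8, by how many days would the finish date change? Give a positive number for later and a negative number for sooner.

2

As given, the longest chain is BuildOut→Training = 8+8 = 16, so the finish is 16 days.
Training lies on that path, so at 10 days the path becomes 18 days.
No other chain overtakes it, so the finish is 18 days.
Change in finish: 18 − 16 = +2 days.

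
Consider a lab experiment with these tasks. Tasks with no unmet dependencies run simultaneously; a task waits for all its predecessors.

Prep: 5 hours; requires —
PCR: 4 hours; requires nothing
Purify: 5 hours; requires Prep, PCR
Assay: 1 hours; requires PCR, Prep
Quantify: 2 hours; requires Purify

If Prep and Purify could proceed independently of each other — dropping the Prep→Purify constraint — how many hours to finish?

Original critical path: Prep→Purify→Quantify = 5+5+2 = 12 ⇒ 12 hours.
Without Prep→Purify, Purify's earliest start moves from 5 to 4.
The longest chain is now PCR→Purify→Quantify = 4+5+2 = 11, so the job takes 11 hours.

11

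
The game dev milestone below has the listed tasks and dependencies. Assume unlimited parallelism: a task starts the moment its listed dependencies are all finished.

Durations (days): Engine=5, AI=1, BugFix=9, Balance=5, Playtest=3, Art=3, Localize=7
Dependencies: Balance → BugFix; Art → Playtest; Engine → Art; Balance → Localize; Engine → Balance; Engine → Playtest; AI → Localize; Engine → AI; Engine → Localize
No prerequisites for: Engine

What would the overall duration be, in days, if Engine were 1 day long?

15

Actual critical path: Engine→Balance→BugFix = 5+5+9 = 19 ⇒ 19 days.
Engine is on the critical path; changing it to 1 makes that path 15 days.
The critical path is still Engine→Balance→BugFix; finish is now 15 days.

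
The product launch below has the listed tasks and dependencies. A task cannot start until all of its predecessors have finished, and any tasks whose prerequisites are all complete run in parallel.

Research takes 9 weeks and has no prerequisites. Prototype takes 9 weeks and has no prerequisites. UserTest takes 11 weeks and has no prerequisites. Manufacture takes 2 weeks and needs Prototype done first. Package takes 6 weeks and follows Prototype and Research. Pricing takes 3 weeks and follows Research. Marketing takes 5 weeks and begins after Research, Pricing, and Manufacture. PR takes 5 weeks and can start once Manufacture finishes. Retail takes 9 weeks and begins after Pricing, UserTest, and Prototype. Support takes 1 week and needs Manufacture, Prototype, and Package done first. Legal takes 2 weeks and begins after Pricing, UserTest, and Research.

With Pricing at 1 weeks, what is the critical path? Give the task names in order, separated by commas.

UserTest, Retail

Critical path before the change: Research→Pricing→Retail = 9+3+9 = 21 giving 21 weeks.
Pricing is on the critical path; changing it to 1 makes that path 19 weeks.
New critical path: UserTest→Retail = 11+9 = 20 ⇒ 20 weeks.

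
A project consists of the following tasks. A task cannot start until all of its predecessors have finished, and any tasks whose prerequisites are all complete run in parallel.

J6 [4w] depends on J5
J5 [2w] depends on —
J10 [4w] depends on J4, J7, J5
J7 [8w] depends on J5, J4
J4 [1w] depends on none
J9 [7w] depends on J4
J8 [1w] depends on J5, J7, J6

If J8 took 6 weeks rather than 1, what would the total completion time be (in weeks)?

As given, the longest chain is J5→J7→J10 = 2+8+4 = 14, so the finish is 14 weeks.
The longest path through J8 is only 11 weeks, so J8 has float 3.
New critical path: J5→J7→J8 = 2+8+6 = 16 ⇒ 16 weeks.

16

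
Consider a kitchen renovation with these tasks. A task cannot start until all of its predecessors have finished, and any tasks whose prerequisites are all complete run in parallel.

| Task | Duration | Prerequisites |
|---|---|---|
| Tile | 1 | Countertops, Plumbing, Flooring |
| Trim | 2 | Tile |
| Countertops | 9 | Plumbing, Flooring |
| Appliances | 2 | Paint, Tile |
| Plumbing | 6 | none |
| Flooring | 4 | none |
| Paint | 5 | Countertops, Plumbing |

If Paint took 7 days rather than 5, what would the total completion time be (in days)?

24

Actual critical path: Plumbing→Countertops→Paint→Appliances = 6+9+5+2 = 22 ⇒ 22 days.
Paint lies on that path, so at 7 days the path becomes 24 days.
No other chain overtakes it, so the finish is 24 days.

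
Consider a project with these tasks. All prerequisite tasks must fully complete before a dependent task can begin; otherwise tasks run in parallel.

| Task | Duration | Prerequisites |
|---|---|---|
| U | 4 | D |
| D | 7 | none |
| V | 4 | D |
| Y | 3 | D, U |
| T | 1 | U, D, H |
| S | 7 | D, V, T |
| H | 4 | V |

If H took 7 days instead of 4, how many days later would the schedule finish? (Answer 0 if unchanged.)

Actual critical path: D→V→H→T→S = 7+4+4+1+7 = 23 ⇒ 23 days.
H lies on that path, so at 7 days the path becomes 26 days.
No other chain overtakes it, so the finish is 26 days.
Change in finish: 26 − 23 = +3 days.

3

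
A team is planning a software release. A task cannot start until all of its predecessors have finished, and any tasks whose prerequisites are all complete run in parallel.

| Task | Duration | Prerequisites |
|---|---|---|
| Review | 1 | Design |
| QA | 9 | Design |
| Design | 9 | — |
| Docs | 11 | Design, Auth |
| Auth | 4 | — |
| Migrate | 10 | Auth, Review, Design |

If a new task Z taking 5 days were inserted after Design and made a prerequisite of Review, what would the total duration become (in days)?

Originally the job takes 20 days.
With Z inserted, Review now waits for max(Design, Z).
New critical path: Design→Z→Review→Migrate = 9+5+1+10 = 25 ⇒ 25 days.

25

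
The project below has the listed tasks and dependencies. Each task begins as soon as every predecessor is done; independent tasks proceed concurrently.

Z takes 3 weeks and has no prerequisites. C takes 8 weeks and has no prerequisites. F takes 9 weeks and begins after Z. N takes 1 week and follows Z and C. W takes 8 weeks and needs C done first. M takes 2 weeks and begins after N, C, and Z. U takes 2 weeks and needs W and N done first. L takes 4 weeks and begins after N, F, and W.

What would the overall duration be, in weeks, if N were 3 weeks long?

20

The binding path is C→W→L = 8+8+4 = 20; finish at 20 weeks.
N is off the critical path — its longest chain is 13 weeks, giving 7 of slack.
The critical path is still C→W→L; finish is now 20 weeks.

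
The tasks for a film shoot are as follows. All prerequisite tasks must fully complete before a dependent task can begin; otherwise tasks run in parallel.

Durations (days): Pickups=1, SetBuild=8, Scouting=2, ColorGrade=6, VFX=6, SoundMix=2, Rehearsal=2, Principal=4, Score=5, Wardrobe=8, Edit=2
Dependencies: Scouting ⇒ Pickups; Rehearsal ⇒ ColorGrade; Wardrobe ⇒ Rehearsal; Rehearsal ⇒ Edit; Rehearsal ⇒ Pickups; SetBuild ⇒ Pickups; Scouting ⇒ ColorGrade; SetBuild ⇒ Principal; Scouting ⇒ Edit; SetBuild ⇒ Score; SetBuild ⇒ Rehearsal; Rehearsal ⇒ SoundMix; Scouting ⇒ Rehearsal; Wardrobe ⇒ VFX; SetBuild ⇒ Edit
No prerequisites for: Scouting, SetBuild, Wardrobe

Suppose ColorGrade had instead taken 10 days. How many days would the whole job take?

The binding path is SetBuild→Rehearsal→ColorGrade = 8+2+6 = 16; finish at 16 days.
ColorGrade is on the critical path; changing it to 10 makes that path 20 days.
No other chain overtakes it, so the finish is 20 days.

20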